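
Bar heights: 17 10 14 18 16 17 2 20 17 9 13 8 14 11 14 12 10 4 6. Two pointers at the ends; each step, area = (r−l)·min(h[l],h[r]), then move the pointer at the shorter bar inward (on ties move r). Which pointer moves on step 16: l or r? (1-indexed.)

l

[1,19] min(17,6)*18=108 best=108 * → r--
[1,18] min(17,4)*17=68 best=108 → r--
[1,17] min(17,10)*16=160 best=160 * → r--
[1,16] min(17,12)*15=180 best=180 * → r--
[1,15] min(17,14)*14=196 best=196 * → r--
[1,14] min(17,11)*13=143 best=196 → r--
[1,13] min(17,14)*12=168 best=196 → r--
[1,12] min(17,8)*11=88 best=196 → r--
[1,11] min(17,13)*10=130 best=196 → r--
[1,10] min(17,9)*9=81 best=196 → r--
[1,9] min(17,17)*8=136 best=196 → r--
[1,8] min(17,20)*7=119 best=196 → l++
[2,8] min(10,20)*6=60 best=196 → l++
[3,8] min(14,20)*5=70 best=196 → l++
[4,8] min(18,20)*4=72 best=196 → l++
[5,8] min(16,20)*3=48 best=196 → l++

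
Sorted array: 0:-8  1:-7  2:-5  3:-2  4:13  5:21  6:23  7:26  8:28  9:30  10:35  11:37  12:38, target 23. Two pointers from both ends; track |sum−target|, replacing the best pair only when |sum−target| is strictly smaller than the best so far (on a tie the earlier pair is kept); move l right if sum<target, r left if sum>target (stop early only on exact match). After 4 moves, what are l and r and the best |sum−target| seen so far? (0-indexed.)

[0,12] -8+38=30 d=7 * → r--
[0,11] -8+37=29 d=6 * → r--
[0,10] -8+35=27 d=4 * → r--
[0,9] -8+30=22 d=1 * → l++

l=1, r=9, best |Δ|=1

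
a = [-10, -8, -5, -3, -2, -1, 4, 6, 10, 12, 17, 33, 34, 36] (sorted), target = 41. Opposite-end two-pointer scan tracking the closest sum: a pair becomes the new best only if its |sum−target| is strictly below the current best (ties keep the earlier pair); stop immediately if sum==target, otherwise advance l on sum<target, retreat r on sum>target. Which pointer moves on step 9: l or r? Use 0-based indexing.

l=0 r=13: -10+36=26 d=15 *, l++
l=1 r=13: -8+36=28 d=13 *, l++
l=2 r=13: -5+36=31 d=10 *, l++
l=3 r=13: -3+36=33 d=8 *, l++
l=4 r=13: -2+36=34 d=7 *, l++
l=5 r=13: -1+36=35 d=6 *, l++
l=6 r=13: 4+36=40 d=1 *, l++
l=7 r=13: 6+36=42 d=1, r--
l=7 r=12: 6+34=40 d=1, l++

l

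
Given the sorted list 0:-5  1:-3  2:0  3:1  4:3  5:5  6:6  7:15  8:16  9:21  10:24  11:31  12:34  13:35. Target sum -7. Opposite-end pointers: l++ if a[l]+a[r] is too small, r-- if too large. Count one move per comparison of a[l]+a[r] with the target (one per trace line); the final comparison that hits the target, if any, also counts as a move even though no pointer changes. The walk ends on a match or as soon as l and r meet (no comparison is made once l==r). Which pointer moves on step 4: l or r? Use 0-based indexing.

r

[0,13] -5+35=30 >-7 → r--
[0,12] -5+34=29 >-7 → r--
[0,11] -5+31=26 >-7 → r--
[0,10] -5+24=19 >-7 → r--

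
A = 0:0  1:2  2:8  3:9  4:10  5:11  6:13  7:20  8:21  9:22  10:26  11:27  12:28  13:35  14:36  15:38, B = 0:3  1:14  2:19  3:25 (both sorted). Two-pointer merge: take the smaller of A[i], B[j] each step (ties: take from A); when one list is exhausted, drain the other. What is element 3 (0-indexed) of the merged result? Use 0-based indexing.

merged[3] = 8

i=0 j=0: A[i]=0<=B[j]=3 take 0, i++
i=1 j=0: A[i]=2<=B[j]=3 take 2, i++
i=2 j=0: A[i]=8>B[j]=3 take 3, j++
i=2 j=1: A[i]=8<=B[j]=14 take 8, i++
i=3 j=1: A[i]=9<=B[j]=14 take 9, i++
i=4 j=1: A[i]=10<=B[j]=14 take 10, i++
i=5 j=1: A[i]=11<=B[j]=14 take 11, i++
i=6 j=1: A[i]=13<=B[j]=14 take 13, i++
i=7 j=1: A[i]=20>B[j]=14 take 14, j++
i=7 j=2: A[i]=20>B[j]=19 take 19, j++
i=7 j=3: A[i]=20<=B[j]=25 take 20, i++
i=8 j=3: A[i]=21<=B[j]=25 take 21, i++
i=9 j=3: A[i]=22<=B[j]=25 take 22, i++
i=10 j=3: A[i]=26>B[j]=25 take 25, j++
i=10 j=4: B done, take A[i]=26, i++
i=11 j=4: B done, take A[i]=27, i++
i=12 j=4: B done, take A[i]=28, i++
i=13 j=4: B done, take A[i]=35, i++
i=14 j=4: B done, take A[i]=36, i++
i=15 j=4: B done, take A[i]=38, i++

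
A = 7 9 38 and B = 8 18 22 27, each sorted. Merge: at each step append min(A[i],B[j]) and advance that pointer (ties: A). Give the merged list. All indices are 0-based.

[7, 8, 9, 18, 22, 27, 38]

[i=0,j=0] A[i]=7<=B[j]=8 take 7 → i++
[i=1,j=0] A[i]=9>B[j]=8 take 8 → j++
[i=1,j=1] A[i]=9<=B[j]=18 take 9 → i++
[i=2,j=1] A[i]=38>B[j]=18 take 18 → j++
[i=2,j=2] A[i]=38>B[j]=22 take 22 → j++
[i=2,j=3] A[i]=38>B[j]=27 take 27 → j++
[i=2,j=4] B done, take A[i]=38 → i++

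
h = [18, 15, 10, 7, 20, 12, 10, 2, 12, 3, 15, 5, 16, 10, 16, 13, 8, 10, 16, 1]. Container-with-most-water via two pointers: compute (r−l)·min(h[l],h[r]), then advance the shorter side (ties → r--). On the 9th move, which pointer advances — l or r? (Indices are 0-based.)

l=0 r=19: min(18,1)*19=19 best=19 *, r--
l=0 r=18: min(18,16)*18=288 best=288 *, r--
l=0 r=17: min(18,10)*17=170 best=288, r--
l=0 r=16: min(18,8)*16=128 best=288, r--
l=0 r=15: min(18,13)*15=195 best=288, r--
l=0 r=14: min(18,16)*14=224 best=288, r--
l=0 r=13: min(18,10)*13=130 best=288, r--
l=0 r=12: min(18,16)*12=192 best=288, r--
l=0 r=11: min(18,5)*11=55 best=288, r--

r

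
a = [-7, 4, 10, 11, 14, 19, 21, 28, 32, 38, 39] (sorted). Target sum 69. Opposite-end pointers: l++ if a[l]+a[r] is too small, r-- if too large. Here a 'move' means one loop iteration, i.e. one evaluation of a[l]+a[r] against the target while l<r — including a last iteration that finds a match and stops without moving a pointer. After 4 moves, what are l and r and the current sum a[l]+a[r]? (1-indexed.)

l=1 r=11: -7+39=32 <69, l++
l=2 r=11: 4+39=43 <69, l++
l=3 r=11: 10+39=49 <69, l++
l=4 r=11: 11+39=50 <69, l++

l=5, r=11, sum=53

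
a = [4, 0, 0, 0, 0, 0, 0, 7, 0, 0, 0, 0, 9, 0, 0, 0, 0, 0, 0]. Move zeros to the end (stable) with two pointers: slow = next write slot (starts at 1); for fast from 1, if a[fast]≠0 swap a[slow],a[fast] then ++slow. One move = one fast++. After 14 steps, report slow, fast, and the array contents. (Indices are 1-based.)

(s=1,f=1) a[fast]=4≠0 swap→a[1]=4 → slow++,fast++
(s=2,f=2) a[fast]=0 → fast++
(s=2,f=3) a[fast]=0 → fast++
(s=2,f=4) a[fast]=0 → fast++
(s=2,f=5) a[fast]=0 → fast++
(s=2,f=6) a[fast]=0 → fast++
(s=2,f=7) a[fast]=0 → fast++
(s=2,f=8) a[fast]=7≠0 swap→a[2]=7 → slow++,fast++
(s=3,f=9) a[fast]=0 → fast++
(s=3,f=10) a[fast]=0 → fast++
(s=3,f=11) a[fast]=0 → fast++
(s=3,f=12) a[fast]=0 → fast++
(s=3,f=13) a[fast]=9≠0 swap→a[3]=9 → slow++,fast++
(s=4,f=14) a[fast]=0 → fast++

slow=4, fast=15, a=[4, 7, 9, 0, 0, 0, 0, 0, 0, 0, 0, 0, 0, 0, 0, 0, 0, 0, 0]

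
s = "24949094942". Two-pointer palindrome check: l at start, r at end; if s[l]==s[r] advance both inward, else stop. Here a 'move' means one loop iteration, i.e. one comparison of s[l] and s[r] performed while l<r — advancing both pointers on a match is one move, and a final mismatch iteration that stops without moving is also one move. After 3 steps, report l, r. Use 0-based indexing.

l=3, r=7

[0,10] '2'=='2' → l++,r--
[1,9] '4'=='4' → l++,r--
[2,8] '9'=='9' → l++,r--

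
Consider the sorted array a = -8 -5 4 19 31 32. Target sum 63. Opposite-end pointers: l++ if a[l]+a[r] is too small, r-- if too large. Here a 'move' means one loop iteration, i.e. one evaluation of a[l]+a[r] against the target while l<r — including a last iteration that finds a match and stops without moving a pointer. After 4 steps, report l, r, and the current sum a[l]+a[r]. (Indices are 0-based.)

l=4, r=5, sum=63

l=0 r=5: -8+32=24 <63, l++
l=1 r=5: -5+32=27 <63, l++
l=2 r=5: 4+32=36 <63, l++
l=3 r=5: 19+32=51 <63, l++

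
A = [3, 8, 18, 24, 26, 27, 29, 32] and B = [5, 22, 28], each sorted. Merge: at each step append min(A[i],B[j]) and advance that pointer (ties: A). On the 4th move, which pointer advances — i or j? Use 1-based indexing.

i

i=1 j=1: A[i]=3<=B[j]=5 take 3, i++
i=2 j=1: A[i]=8>B[j]=5 take 5, j++
i=2 j=2: A[i]=8<=B[j]=22 take 8, i++
i=3 j=2: A[i]=18<=B[j]=22 take 18, i++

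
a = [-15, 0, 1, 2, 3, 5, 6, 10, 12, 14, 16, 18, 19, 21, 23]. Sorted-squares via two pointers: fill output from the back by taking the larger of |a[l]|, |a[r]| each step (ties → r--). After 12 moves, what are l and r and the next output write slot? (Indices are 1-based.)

l=2, r=4, next write slot=3

[1,15] |-15|<=|23| out[15]=529 → r--
[1,14] |-15|<=|21| out[14]=441 → r--
[1,13] |-15|<=|19| out[13]=361 → r--
[1,12] |-15|<=|18| out[12]=324 → r--
[1,11] |-15|<=|16| out[11]=256 → r--
[1,10] |-15|>|14| out[10]=225 → l++
[2,10] |0|<=|14| out[9]=196 → r--
[2,9] |0|<=|12| out[8]=144 → r--
[2,8] |0|<=|10| out[7]=100 → r--
[2,7] |0|<=|6| out[6]=36 → r--
[2,6] |0|<=|5| out[5]=25 → r--
[2,5] |0|<=|3| out[4]=9 → r--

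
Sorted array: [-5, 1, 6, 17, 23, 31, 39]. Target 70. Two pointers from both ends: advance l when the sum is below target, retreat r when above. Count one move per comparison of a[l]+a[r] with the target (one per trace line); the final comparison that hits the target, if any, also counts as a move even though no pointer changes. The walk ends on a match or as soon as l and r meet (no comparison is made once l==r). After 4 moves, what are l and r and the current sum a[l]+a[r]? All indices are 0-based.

l=4, r=6, sum=62

l=0 r=6: -5+39=34 <70, l++
l=1 r=6: 1+39=40 <70, l++
l=2 r=6: 6+39=45 <70, l++
l=3 r=6: 17+39=56 <70, l++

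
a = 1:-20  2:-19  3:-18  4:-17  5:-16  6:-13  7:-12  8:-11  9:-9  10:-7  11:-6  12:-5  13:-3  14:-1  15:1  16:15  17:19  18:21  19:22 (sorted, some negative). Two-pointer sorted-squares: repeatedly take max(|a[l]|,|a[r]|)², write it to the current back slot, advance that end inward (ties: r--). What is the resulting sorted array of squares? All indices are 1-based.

[1, 1, 9, 25, 36, 49, 81, 121, 144, 169, 225, 256, 289, 324, 361, 361, 400, 441, 484]

l=1 r=19: |-20|<=|22| out[19]=484, r--
l=1 r=18: |-20|<=|21| out[18]=441, r--
l=1 r=17: |-20|>|19| out[17]=400, l++
l=2 r=17: |-19|<=|19| out[16]=361, r--
l=2 r=16: |-19|>|15| out[15]=361, l++
l=3 r=16: |-18|>|15| out[14]=324, l++
l=4 r=16: |-17|>|15| out[13]=289, l++
l=5 r=16: |-16|>|15| out[12]=256, l++
l=6 r=16: |-13|<=|15| out[11]=225, r--
l=6 r=15: |-13|>|1| out[10]=169, l++
l=7 r=15: |-12|>|1| out[9]=144, l++
l=8 r=15: |-11|>|1| out[8]=121, l++
l=9 r=15: |-9|>|1| out[7]=81, l++
l=10 r=15: |-7|>|1| out[6]=49, l++
l=11 r=15: |-6|>|1| out[5]=36, l++
l=12 r=15: |-5|>|1| out[4]=25, l++
l=13 r=15: |-3|>|1| out[3]=9, l++
l=14 r=15: |-1|<=|1| out[2]=1, r--
l=14 r=14: |-1|<=|-1| out[1]=1, r--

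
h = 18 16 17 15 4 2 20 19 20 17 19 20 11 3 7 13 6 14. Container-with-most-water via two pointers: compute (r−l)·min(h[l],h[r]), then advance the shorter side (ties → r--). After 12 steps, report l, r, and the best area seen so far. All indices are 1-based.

[1,18] min(18,14)*17=238 best=238 * → r--
[1,17] min(18,6)*16=96 best=238 → r--
[1,16] min(18,13)*15=195 best=238 → r--
[1,15] min(18,7)*14=98 best=238 → r--
[1,14] min(18,3)*13=39 best=238 → r--
[1,13] min(18,11)*12=132 best=238 → r--
[1,12] min(18,20)*11=198 best=238 → l++
[2,12] min(16,20)*10=160 best=238 → l++
[3,12] min(17,20)*9=153 best=238 → l++
[4,12] min(15,20)*8=120 best=238 → l++
[5,12] min(4,20)*7=28 best=238 → l++
[6,12] min(2,20)*6=12 best=238 → l++

l=7, r=12, best area=238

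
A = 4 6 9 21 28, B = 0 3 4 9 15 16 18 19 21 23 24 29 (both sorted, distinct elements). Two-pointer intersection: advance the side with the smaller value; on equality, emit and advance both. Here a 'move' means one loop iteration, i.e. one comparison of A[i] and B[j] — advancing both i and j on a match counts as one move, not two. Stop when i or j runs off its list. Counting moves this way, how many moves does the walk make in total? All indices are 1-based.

i=1 j=1: 4>0, j++
i=1 j=2: 4>3, j++
i=1 j=3: 4==4 emit, i++,j++
i=2 j=4: 6<9, i++
i=3 j=4: 9==9 emit, i++,j++
i=4 j=5: 21>15, j++
i=4 j=6: 21>16, j++
i=4 j=7: 21>18, j++
i=4 j=8: 21>19, j++
i=4 j=9: 21==21 emit, i++,j++
i=5 j=10: 28>23, j++
i=5 j=11: 28>24, j++
i=5 j=12: 28<29, i++

13 moves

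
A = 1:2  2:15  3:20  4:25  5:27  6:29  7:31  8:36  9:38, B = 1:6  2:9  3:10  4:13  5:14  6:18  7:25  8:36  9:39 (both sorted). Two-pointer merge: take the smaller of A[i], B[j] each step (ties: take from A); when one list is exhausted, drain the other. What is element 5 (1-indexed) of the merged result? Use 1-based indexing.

merged[5] = 13

i=1 j=1: A[i]=2<=B[j]=6 take 2, i++
i=2 j=1: A[i]=15>B[j]=6 take 6, j++
i=2 j=2: A[i]=15>B[j]=9 take 9, j++
i=2 j=3: A[i]=15>B[j]=10 take 10, j++
i=2 j=4: A[i]=15>B[j]=13 take 13, j++
i=2 j=5: A[i]=15>B[j]=14 take 14, j++
i=2 j=6: A[i]=15<=B[j]=18 take 15, i++
i=3 j=6: A[i]=20>B[j]=18 take 18, j++
i=3 j=7: A[i]=20<=B[j]=25 take 20, i++
i=4 j=7: A[i]=25<=B[j]=25 take 25, i++
i=5 j=7: A[i]=27>B[j]=25 take 25, j++
i=5 j=8: A[i]=27<=B[j]=36 take 27, i++
i=6 j=8: A[i]=29<=B[j]=36 take 29, i++
i=7 j=8: A[i]=31<=B[j]=36 take 31, i++
i=8 j=8: A[i]=36<=B[j]=36 take 36, i++
i=9 j=8: A[i]=38>B[j]=36 take 36, j++
i=9 j=9: A[i]=38<=B[j]=39 take 38, i++
i=10 j=9: A done, take B[j]=39, j++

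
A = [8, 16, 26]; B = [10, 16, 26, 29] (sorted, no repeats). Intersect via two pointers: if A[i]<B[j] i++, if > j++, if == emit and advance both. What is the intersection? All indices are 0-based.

intersection = [16, 26]

i=0 j=0: 8<10, i++
i=1 j=0: 16>10, j++
i=1 j=1: 16==16 emit, i++,j++
i=2 j=2: 26==26 emit, i++,j++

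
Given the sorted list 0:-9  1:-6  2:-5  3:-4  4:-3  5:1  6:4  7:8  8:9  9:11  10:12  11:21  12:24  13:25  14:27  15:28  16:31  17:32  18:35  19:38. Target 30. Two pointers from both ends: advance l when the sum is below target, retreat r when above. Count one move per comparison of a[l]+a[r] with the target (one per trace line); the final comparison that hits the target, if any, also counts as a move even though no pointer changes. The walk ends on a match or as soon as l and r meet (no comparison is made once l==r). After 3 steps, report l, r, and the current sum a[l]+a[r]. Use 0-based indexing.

[0,19] -9+38=29 <30 → l++
[1,19] -6+38=32 >30 → r--
[1,18] -6+35=29 <30 → l++

l=2, r=18, sum=30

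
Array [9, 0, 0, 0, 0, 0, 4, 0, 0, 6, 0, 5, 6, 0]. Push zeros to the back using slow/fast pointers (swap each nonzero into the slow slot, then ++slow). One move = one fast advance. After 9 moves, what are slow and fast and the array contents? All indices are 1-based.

(s=1,f=1) a[fast]=9≠0 swap→a[1]=9 → slow++,fast++
(s=2,f=2) a[fast]=0 → fast++
(s=2,f=3) a[fast]=0 → fast++
(s=2,f=4) a[fast]=0 → fast++
(s=2,f=5) a[fast]=0 → fast++
(s=2,f=6) a[fast]=0 → fast++
(s=2,f=7) a[fast]=4≠0 swap→a[2]=4 → slow++,fast++
(s=3,f=8) a[fast]=0 → fast++
(s=3,f=9) a[fast]=0 → fast++

slow=3, fast=10, a=[9, 4, 0, 0, 0, 0, 0, 0, 0, 6, 0, 5, 6, 0]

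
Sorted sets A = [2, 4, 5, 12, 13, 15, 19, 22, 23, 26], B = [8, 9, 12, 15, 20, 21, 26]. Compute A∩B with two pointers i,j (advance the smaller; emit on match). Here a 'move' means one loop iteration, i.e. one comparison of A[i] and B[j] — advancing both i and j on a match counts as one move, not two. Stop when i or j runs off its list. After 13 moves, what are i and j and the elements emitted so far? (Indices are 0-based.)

i=9, j=6, emitted=[12, 15]

i=0 j=0: 2<8, i++
i=1 j=0: 4<8, i++
i=2 j=0: 5<8, i++
i=3 j=0: 12>8, j++
i=3 j=1: 12>9, j++
i=3 j=2: 12==12 emit, i++,j++
i=4 j=3: 13<15, i++
i=5 j=3: 15==15 emit, i++,j++
i=6 j=4: 19<20, i++
i=7 j=4: 22>20, j++
i=7 j=5: 22>21, j++
i=7 j=6: 22<26, i++
i=8 j=6: 23<26, i++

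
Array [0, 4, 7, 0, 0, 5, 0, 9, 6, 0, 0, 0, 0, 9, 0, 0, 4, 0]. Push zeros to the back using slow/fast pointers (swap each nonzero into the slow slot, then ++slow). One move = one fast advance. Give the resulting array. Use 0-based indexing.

[4, 7, 5, 9, 6, 9, 4, 0, 0, 0, 0, 0, 0, 0, 0, 0, 0, 0]

(s=0,f=0) a[fast]=0 → fast++
(s=0,f=1) a[fast]=4≠0 swap→a[0]=4 → slow++,fast++
(s=1,f=2) a[fast]=7≠0 swap→a[1]=7 → slow++,fast++
(s=2,f=3) a[fast]=0 → fast++
(s=2,f=4) a[fast]=0 → fast++
(s=2,f=5) a[fast]=5≠0 swap→a[2]=5 → slow++,fast++
(s=3,f=6) a[fast]=0 → fast++
(s=3,f=7) a[fast]=9≠0 swap→a[3]=9 → slow++,fast++
(s=4,f=8) a[fast]=6≠0 swap→a[4]=6 → slow++,fast++
(s=5,f=9) a[fast]=0 → fast++
(s=5,f=10) a[fast]=0 → fast++
(s=5,f=11) a[fast]=0 → fast++
(s=5,f=12) a[fast]=0 → fast++
(s=5,f=13) a[fast]=9≠0 swap→a[5]=9 → slow++,fast++
(s=6,f=14) a[fast]=0 → fast++
(s=6,f=15) a[fast]=0 → fast++
(s=6,f=16) a[fast]=4≠0 swap→a[6]=4 → slow++,fast++
(s=7,f=17) a[fast]=0 → fast++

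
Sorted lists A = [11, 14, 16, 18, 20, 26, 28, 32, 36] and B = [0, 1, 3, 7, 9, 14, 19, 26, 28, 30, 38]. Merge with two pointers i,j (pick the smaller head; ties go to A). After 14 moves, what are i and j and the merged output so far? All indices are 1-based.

i=1 j=1: A[i]=11>B[j]=0 take 0, j++
i=1 j=2: A[i]=11>B[j]=1 take 1, j++
i=1 j=3: A[i]=11>B[j]=3 take 3, j++
i=1 j=4: A[i]=11>B[j]=7 take 7, j++
i=1 j=5: A[i]=11>B[j]=9 take 9, j++
i=1 j=6: A[i]=11<=B[j]=14 take 11, i++
i=2 j=6: A[i]=14<=B[j]=14 take 14, i++
i=3 j=6: A[i]=16>B[j]=14 take 14, j++
i=3 j=7: A[i]=16<=B[j]=19 take 16, i++
i=4 j=7: A[i]=18<=B[j]=19 take 18, i++
i=5 j=7: A[i]=20>B[j]=19 take 19, j++
i=5 j=8: A[i]=20<=B[j]=26 take 20, i++
i=6 j=8: A[i]=26<=B[j]=26 take 26, i++
i=7 j=8: A[i]=28>B[j]=26 take 26, j++

i=7, j=9, merged so far=[0, 1, 3, 7, 9, 11, 14, 14, 16, 18, 19, 20, 26, 26]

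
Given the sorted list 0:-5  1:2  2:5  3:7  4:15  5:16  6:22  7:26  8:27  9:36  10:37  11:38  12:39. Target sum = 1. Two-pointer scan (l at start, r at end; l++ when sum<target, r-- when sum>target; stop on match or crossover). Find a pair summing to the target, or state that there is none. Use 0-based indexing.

no pair

[0,12] -5+39=34 >1 → r--
[0,11] -5+38=33 >1 → r--
[0,10] -5+37=32 >1 → r--
[0,9] -5+36=31 >1 → r--
[0,8] -5+27=22 >1 → r--
[0,7] -5+26=21 >1 → r--
[0,6] -5+22=17 >1 → r--
[0,5] -5+16=11 >1 → r--
[0,4] -5+15=10 >1 → r--
[0,3] -5+7=2 >1 → r--
[0,2] -5+5=0 <1 → l++
[1,2] 2+5=7 >1 → r--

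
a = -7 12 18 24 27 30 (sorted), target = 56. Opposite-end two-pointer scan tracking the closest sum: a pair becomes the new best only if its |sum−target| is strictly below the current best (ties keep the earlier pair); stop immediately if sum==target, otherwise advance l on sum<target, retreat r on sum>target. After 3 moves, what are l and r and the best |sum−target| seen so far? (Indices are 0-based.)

l=0 r=5: -7+30=23 d=33 *, l++
l=1 r=5: 12+30=42 d=14 *, l++
l=2 r=5: 18+30=48 d=8 *, l++

l=3, r=5, best |Δ|=8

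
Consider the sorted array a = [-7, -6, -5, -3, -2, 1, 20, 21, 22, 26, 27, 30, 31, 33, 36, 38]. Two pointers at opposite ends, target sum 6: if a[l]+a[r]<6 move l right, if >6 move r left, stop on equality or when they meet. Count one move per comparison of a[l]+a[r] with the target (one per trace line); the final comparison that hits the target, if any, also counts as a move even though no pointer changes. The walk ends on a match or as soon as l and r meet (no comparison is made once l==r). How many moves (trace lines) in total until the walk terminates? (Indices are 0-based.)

15 moves

[0,15] -7+38=31 >6 → r--
[0,14] -7+36=29 >6 → r--
[0,13] -7+33=26 >6 → r--
[0,12] -7+31=24 >6 → r--
[0,11] -7+30=23 >6 → r--
[0,10] -7+27=20 >6 → r--
[0,9] -7+26=19 >6 → r--
[0,8] -7+22=15 >6 → r--
[0,7] -7+21=14 >6 → r--
[0,6] -7+20=13 >6 → r--
[0,5] -7+1=-6 <6 → l++
[1,5] -6+1=-5 <6 → l++
[2,5] -5+1=-4 <6 → l++
[3,5] -3+1=-2 <6 → l++
[4,5] -2+1=-1 <6 → l++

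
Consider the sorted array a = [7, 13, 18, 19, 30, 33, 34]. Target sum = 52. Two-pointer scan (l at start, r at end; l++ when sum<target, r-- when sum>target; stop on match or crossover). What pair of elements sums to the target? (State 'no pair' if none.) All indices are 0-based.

[0,6] 7+34=41 <52 → l++
[1,6] 13+34=47 <52 → l++
[2,6] 18+34=52 → found

(18, 34)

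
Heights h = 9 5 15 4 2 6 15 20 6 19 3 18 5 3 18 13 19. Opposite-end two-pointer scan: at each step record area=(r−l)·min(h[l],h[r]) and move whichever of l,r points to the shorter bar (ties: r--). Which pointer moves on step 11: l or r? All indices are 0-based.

l=0 r=16: min(9,19)*16=144 best=144 *, l++
l=1 r=16: min(5,19)*15=75 best=144, l++
l=2 r=16: min(15,19)*14=210 best=210 *, l++
l=3 r=16: min(4,19)*13=52 best=210, l++
l=4 r=16: min(2,19)*12=24 best=210, l++
l=5 r=16: min(6,19)*11=66 best=210, l++
l=6 r=16: min(15,19)*10=150 best=210, l++
l=7 r=16: min(20,19)*9=171 best=210, r--
l=7 r=15: min(20,13)*8=104 best=210, r--
l=7 r=14: min(20,18)*7=126 best=210, r--
l=7 r=13: min(20,3)*6=18 best=210, r--

r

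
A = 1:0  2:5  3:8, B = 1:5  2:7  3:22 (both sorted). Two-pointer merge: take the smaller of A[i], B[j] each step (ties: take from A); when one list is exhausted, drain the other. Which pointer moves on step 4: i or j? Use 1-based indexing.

[i=1,j=1] A[i]=0<=B[j]=5 take 0 → i++
[i=2,j=1] A[i]=5<=B[j]=5 take 5 → i++
[i=3,j=1] A[i]=8>B[j]=5 take 5 → j++
[i=3,j=2] A[i]=8>B[j]=7 take 7 → j++

j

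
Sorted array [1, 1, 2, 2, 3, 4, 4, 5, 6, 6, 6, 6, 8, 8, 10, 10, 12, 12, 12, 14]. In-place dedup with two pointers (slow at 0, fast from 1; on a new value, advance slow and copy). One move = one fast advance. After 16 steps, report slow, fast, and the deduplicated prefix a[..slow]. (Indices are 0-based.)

slow=0 fast=1: a[fast]=1=a[slow] dup, fast++
slow=0 fast=2: a[fast]=2≠a[slow]=1 write a[1]=2, slow++,fast++
slow=1 fast=3: a[fast]=2=a[slow] dup, fast++
slow=1 fast=4: a[fast]=3≠a[slow]=2 write a[2]=3, slow++,fast++
slow=2 fast=5: a[fast]=4≠a[slow]=3 write a[3]=4, slow++,fast++
slow=3 fast=6: a[fast]=4=a[slow] dup, fast++
slow=3 fast=7: a[fast]=5≠a[slow]=4 write a[4]=5, slow++,fast++
slow=4 fast=8: a[fast]=6≠a[slow]=5 write a[5]=6, slow++,fast++
slow=5 fast=9: a[fast]=6=a[slow] dup, fast++
slow=5 fast=10: a[fast]=6=a[slow] dup, fast++
slow=5 fast=11: a[fast]=6=a[slow] dup, fast++
slow=5 fast=12: a[fast]=8≠a[slow]=6 write a[6]=8, slow++,fast++
slow=6 fast=13: a[fast]=8=a[slow] dup, fast++
slow=6 fast=14: a[fast]=10≠a[slow]=8 write a[7]=10, slow++,fast++
slow=7 fast=15: a[fast]=10=a[slow] dup, fast++
slow=7 fast=16: a[fast]=12≠a[slow]=10 write a[8]=12, slow++,fast++

slow=8, fast=17, prefix=[1, 2, 3, 4, 5, 6, 8, 10, 12]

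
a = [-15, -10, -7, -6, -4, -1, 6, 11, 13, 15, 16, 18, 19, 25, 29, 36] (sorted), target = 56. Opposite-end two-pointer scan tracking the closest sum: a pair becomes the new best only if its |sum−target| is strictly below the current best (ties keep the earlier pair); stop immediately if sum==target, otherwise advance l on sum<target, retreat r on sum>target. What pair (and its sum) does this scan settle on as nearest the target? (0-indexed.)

l=0 r=15: -15+36=21 d=35 *, l++
l=1 r=15: -10+36=26 d=30 *, l++
l=2 r=15: -7+36=29 d=27 *, l++
l=3 r=15: -6+36=30 d=26 *, l++
l=4 r=15: -4+36=32 d=24 *, l++
l=5 r=15: -1+36=35 d=21 *, l++
l=6 r=15: 6+36=42 d=14 *, l++
l=7 r=15: 11+36=47 d=9 *, l++
l=8 r=15: 13+36=49 d=7 *, l++
l=9 r=15: 15+36=51 d=5 *, l++
l=10 r=15: 16+36=52 d=4 *, l++
l=11 r=15: 18+36=54 d=2 *, l++
l=12 r=15: 19+36=55 d=1 *, l++
l=13 r=15: 25+36=61 d=5, r--
l=13 r=14: 25+29=54 d=2, l++

pair (19, 36) with sum 55 (|Δ|=1)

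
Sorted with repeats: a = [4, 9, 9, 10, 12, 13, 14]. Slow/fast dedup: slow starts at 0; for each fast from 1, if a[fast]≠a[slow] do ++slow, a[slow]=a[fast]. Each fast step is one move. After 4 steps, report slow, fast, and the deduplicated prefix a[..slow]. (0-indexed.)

slow=3, fast=5, prefix=[4, 9, 10, 12]

(s=0,f=1) a[fast]=9≠a[slow]=4 write a[1]=9 → slow++,fast++
(s=1,f=2) a[fast]=9=a[slow] dup → fast++
(s=1,f=3) a[fast]=10≠a[slow]=9 write a[2]=10 → slow++,fast++
(s=2,f=4) a[fast]=12≠a[slow]=10 write a[3]=12 → slow++,fast++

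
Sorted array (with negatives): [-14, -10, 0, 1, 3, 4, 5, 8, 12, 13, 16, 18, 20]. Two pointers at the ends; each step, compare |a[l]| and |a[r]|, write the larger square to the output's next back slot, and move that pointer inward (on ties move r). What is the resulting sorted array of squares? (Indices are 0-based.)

[0, 1, 9, 16, 25, 64, 100, 144, 169, 196, 256, 324, 400]

l=0 r=12: |-14|<=|20| out[12]=400, r--
l=0 r=11: |-14|<=|18| out[11]=324, r--
l=0 r=10: |-14|<=|16| out[10]=256, r--
l=0 r=9: |-14|>|13| out[9]=196, l++
l=1 r=9: |-10|<=|13| out[8]=169, r--
l=1 r=8: |-10|<=|12| out[7]=144, r--
l=1 r=7: |-10|>|8| out[6]=100, l++
l=2 r=7: |0|<=|8| out[5]=64, r--
l=2 r=6: |0|<=|5| out[4]=25, r--
l=2 r=5: |0|<=|4| out[3]=16, r--
l=2 r=4: |0|<=|3| out[2]=9, r--
l=2 r=3: |0|<=|1| out[1]=1, r--
l=2 r=2: |0|<=|0| out[0]=0, r--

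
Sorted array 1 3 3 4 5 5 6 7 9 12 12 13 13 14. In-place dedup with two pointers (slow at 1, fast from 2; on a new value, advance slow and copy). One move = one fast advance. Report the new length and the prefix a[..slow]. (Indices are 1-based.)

(s=1,f=2) a[fast]=3≠a[slow]=1 write a[2]=3 → slow++,fast++
(s=2,f=3) a[fast]=3=a[slow] dup → fast++
(s=2,f=4) a[fast]=4≠a[slow]=3 write a[3]=4 → slow++,fast++
(s=3,f=5) a[fast]=5≠a[slow]=4 write a[4]=5 → slow++,fast++
(s=4,f=6) a[fast]=5=a[slow] dup → fast++
(s=4,f=7) a[fast]=6≠a[slow]=5 write a[5]=6 → slow++,fast++
(s=5,f=8) a[fast]=7≠a[slow]=6 write a[6]=7 → slow++,fast++
(s=6,f=9) a[fast]=9≠a[slow]=7 write a[7]=9 → slow++,fast++
(s=7,f=10) a[fast]=12≠a[slow]=9 write a[8]=12 → slow++,fast++
(s=8,f=11) a[fast]=12=a[slow] dup → fast++
(s=8,f=12) a[fast]=13≠a[slow]=12 write a[9]=13 → slow++,fast++
(s=9,f=13) a[fast]=13=a[slow] dup → fast++
(s=9,f=14) a[fast]=14≠a[slow]=13 write a[10]=14 → slow++,fast++

length 10; prefix = [1, 3, 4, 5, 6, 7, 9, 12, 13, 14]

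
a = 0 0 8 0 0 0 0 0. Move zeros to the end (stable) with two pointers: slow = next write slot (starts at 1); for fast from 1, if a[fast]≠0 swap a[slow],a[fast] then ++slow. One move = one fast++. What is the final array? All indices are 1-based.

slow=1 fast=1: a[fast]=0, fast++
slow=1 fast=2: a[fast]=0, fast++
slow=1 fast=3: a[fast]=8≠0 swap→a[1]=8, slow++,fast++
slow=2 fast=4: a[fast]=0, fast++
slow=2 fast=5: a[fast]=0, fast++
slow=2 fast=6: a[fast]=0, fast++
slow=2 fast=7: a[fast]=0, fast++
slow=2 fast=8: a[fast]=0, fast++

[8, 0, 0, 0, 0, 0, 0, 0]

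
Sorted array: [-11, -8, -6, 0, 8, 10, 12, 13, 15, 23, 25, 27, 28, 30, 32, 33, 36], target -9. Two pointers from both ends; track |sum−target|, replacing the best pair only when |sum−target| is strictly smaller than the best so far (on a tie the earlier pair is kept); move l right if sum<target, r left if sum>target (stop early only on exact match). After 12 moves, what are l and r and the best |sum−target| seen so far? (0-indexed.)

l=0, r=4, best |Δ|=8

l=0 r=16: -11+36=25 d=34 *, r--
l=0 r=15: -11+33=22 d=31 *, r--
l=0 r=14: -11+32=21 d=30 *, r--
l=0 r=13: -11+30=19 d=28 *, r--
l=0 r=12: -11+28=17 d=26 *, r--
l=0 r=11: -11+27=16 d=25 *, r--
l=0 r=10: -11+25=14 d=23 *, r--
l=0 r=9: -11+23=12 d=21 *, r--
l=0 r=8: -11+15=4 d=13 *, r--
l=0 r=7: -11+13=2 d=11 *, r--
l=0 r=6: -11+12=1 d=10 *, r--
l=0 r=5: -11+10=-1 d=8 *, r--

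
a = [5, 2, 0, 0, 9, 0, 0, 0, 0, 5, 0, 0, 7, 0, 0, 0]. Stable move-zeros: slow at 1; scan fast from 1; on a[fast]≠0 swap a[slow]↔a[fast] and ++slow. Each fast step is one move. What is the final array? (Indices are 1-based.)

slow=1 fast=1: a[fast]=5≠0 swap→a[1]=5, slow++,fast++
slow=2 fast=2: a[fast]=2≠0 swap→a[2]=2, slow++,fast++
slow=3 fast=3: a[fast]=0, fast++
slow=3 fast=4: a[fast]=0, fast++
slow=3 fast=5: a[fast]=9≠0 swap→a[3]=9, slow++,fast++
slow=4 fast=6: a[fast]=0, fast++
slow=4 fast=7: a[fast]=0, fast++
slow=4 fast=8: a[fast]=0, fast++
slow=4 fast=9: a[fast]=0, fast++
slow=4 fast=10: a[fast]=5≠0 swap→a[4]=5, slow++,fast++
slow=5 fast=11: a[fast]=0, fast++
slow=5 fast=12: a[fast]=0, fast++
slow=5 fast=13: a[fast]=7≠0 swap→a[5]=7, slow++,fast++
slow=6 fast=14: a[fast]=0, fast++
slow=6 fast=15: a[fast]=0, fast++
slow=6 fast=16: a[fast]=0, fast++

[5, 2, 9, 5, 7, 0, 0, 0, 0, 0, 0, 0, 0, 0, 0, 0]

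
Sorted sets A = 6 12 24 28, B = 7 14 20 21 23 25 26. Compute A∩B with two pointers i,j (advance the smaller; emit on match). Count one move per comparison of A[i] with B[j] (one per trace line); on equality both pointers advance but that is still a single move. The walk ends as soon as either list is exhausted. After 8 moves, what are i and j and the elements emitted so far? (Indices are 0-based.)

i=3, j=5, emitted=[]

i=0 j=0: 6<7, i++
i=1 j=0: 12>7, j++
i=1 j=1: 12<14, i++
i=2 j=1: 24>14, j++
i=2 j=2: 24>20, j++
i=2 j=3: 24>21, j++
i=2 j=4: 24>23, j++
i=2 j=5: 24<25, i++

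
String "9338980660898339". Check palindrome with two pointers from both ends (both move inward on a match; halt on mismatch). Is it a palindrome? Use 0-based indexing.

palindrome

l=0 r=15: '9'=='9', l++,r--
l=1 r=14: '3'=='3', l++,r--
l=2 r=13: '3'=='3', l++,r--
l=3 r=12: '8'=='8', l++,r--
l=4 r=11: '9'=='9', l++,r--
l=5 r=10: '8'=='8', l++,r--
l=6 r=9: '0'=='0', l++,r--
l=7 r=8: '6'=='6', l++,r--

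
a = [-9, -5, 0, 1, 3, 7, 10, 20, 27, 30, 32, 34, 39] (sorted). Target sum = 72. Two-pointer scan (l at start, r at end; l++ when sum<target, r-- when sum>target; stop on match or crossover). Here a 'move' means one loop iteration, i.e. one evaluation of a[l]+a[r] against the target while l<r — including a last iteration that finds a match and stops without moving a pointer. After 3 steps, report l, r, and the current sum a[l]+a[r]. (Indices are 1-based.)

[1,13] -9+39=30 <72 → l++
[2,13] -5+39=34 <72 → l++
[3,13] 0+39=39 <72 → l++

l=4, r=13, sum=40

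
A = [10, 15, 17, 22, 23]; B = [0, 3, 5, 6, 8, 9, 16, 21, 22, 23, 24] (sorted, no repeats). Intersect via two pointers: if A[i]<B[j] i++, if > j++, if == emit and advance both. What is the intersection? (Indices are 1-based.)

intersection = [22, 23]

[i=1,j=1] 10>0 → j++
[i=1,j=2] 10>3 → j++
[i=1,j=3] 10>5 → j++
[i=1,j=4] 10>6 → j++
[i=1,j=5] 10>8 → j++
[i=1,j=6] 10>9 → j++
[i=1,j=7] 10<16 → i++
[i=2,j=7] 15<16 → i++
[i=3,j=7] 17>16 → j++
[i=3,j=8] 17<21 → i++
[i=4,j=8] 22>21 → j++
[i=4,j=9] 22==22 emit → i++,j++
[i=5,j=10] 23==23 emit → i++,j++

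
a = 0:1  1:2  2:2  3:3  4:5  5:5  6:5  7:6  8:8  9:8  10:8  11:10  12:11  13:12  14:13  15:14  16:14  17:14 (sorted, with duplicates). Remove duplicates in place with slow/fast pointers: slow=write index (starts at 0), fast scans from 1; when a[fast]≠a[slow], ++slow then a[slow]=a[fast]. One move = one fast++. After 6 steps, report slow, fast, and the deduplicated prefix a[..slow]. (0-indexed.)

(s=0,f=1) a[fast]=2≠a[slow]=1 write a[1]=2 → slow++,fast++
(s=1,f=2) a[fast]=2=a[slow] dup → fast++
(s=1,f=3) a[fast]=3≠a[slow]=2 write a[2]=3 → slow++,fast++
(s=2,f=4) a[fast]=5≠a[slow]=3 write a[3]=5 → slow++,fast++
(s=3,f=5) a[fast]=5=a[slow] dup → fast++
(s=3,f=6) a[fast]=5=a[slow] dup → fast++

slow=3, fast=7, prefix=[1, 2, 3, 5]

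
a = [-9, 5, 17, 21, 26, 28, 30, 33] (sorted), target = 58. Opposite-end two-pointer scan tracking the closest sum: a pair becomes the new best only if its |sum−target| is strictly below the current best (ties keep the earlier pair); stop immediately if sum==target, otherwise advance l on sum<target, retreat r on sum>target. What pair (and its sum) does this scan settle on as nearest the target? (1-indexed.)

pair (28, 30) with sum 58 (|Δ|=0)

l=1 r=8: -9+33=24 d=34 *, l++
l=2 r=8: 5+33=38 d=20 *, l++
l=3 r=8: 17+33=50 d=8 *, l++
l=4 r=8: 21+33=54 d=4 *, l++
l=5 r=8: 26+33=59 d=1 *, r--
l=5 r=7: 26+30=56 d=2, l++
l=6 r=7: 28+30=58 d=0 *, stop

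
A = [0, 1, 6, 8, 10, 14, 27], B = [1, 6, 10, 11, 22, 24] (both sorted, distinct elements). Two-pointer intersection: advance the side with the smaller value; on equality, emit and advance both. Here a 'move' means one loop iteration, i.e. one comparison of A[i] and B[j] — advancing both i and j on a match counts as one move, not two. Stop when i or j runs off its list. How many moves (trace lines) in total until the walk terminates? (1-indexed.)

9 moves

[i=1,j=1] 0<1 → i++
[i=2,j=1] 1==1 emit → i++,j++
[i=3,j=2] 6==6 emit → i++,j++
[i=4,j=3] 8<10 → i++
[i=5,j=3] 10==10 emit → i++,j++
[i=6,j=4] 14>11 → j++
[i=6,j=5] 14<22 → i++
[i=7,j=5] 27>22 → j++
[i=7,j=6] 27>24 → j++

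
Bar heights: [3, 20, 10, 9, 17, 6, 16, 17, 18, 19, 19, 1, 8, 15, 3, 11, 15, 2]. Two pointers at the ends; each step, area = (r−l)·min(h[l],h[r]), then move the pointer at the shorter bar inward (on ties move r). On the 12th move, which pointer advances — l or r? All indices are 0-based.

r

l=0 r=17: min(3,2)*17=34 best=34 *, r--
l=0 r=16: min(3,15)*16=48 best=48 *, l++
l=1 r=16: min(20,15)*15=225 best=225 *, r--
l=1 r=15: min(20,11)*14=154 best=225, r--
l=1 r=14: min(20,3)*13=39 best=225, r--
l=1 r=13: min(20,15)*12=180 best=225, r--
l=1 r=12: min(20,8)*11=88 best=225, r--
l=1 r=11: min(20,1)*10=10 best=225, r--
l=1 r=10: min(20,19)*9=171 best=225, r--
l=1 r=9: min(20,19)*8=152 best=225, r--
l=1 r=8: min(20,18)*7=126 best=225, r--
l=1 r=7: min(20,17)*6=102 best=225, r--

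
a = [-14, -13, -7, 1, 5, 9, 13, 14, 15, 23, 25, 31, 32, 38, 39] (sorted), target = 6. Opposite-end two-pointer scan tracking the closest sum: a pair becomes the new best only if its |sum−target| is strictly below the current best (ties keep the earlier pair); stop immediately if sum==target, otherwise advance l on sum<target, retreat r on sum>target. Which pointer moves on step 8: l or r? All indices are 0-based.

l

[0,14] -14+39=25 d=19 * → r--
[0,13] -14+38=24 d=18 * → r--
[0,12] -14+32=18 d=12 * → r--
[0,11] -14+31=17 d=11 * → r--
[0,10] -14+25=11 d=5 * → r--
[0,9] -14+23=9 d=3 * → r--
[0,8] -14+15=1 d=5 → l++
[1,8] -13+15=2 d=4 → l++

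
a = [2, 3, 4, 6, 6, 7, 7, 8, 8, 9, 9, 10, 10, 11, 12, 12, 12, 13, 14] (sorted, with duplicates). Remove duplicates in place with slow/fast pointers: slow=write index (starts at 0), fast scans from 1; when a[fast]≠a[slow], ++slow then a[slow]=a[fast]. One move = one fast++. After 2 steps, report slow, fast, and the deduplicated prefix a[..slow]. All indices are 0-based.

slow=2, fast=3, prefix=[2, 3, 4]

slow=0 fast=1: a[fast]=3≠a[slow]=2 write a[1]=3, slow++,fast++
slow=1 fast=2: a[fast]=4≠a[slow]=3 write a[2]=4, slow++,fast++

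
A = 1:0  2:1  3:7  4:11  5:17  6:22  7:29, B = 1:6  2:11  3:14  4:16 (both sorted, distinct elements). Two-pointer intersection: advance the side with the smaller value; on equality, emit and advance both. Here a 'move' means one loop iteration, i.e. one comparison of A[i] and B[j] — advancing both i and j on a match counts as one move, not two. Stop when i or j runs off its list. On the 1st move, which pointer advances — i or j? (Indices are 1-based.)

i

[i=1,j=1] 0<6 → i++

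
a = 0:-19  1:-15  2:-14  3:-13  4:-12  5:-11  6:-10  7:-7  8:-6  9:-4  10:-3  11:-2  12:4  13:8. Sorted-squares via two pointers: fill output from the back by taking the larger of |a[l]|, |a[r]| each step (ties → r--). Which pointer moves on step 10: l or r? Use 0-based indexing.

l=0 r=13: |-19|>|8| out[13]=361, l++
l=1 r=13: |-15|>|8| out[12]=225, l++
l=2 r=13: |-14|>|8| out[11]=196, l++
l=3 r=13: |-13|>|8| out[10]=169, l++
l=4 r=13: |-12|>|8| out[9]=144, l++
l=5 r=13: |-11|>|8| out[8]=121, l++
l=6 r=13: |-10|>|8| out[7]=100, l++
l=7 r=13: |-7|<=|8| out[6]=64, r--
l=7 r=12: |-7|>|4| out[5]=49, l++
l=8 r=12: |-6|>|4| out[4]=36, l++

l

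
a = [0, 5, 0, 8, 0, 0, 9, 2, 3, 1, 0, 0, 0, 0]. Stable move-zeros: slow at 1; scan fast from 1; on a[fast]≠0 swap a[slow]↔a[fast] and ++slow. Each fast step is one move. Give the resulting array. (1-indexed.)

[5, 8, 9, 2, 3, 1, 0, 0, 0, 0, 0, 0, 0, 0]

(s=1,f=1) a[fast]=0 → fast++
(s=1,f=2) a[fast]=5≠0 swap→a[1]=5 → slow++,fast++
(s=2,f=3) a[fast]=0 → fast++
(s=2,f=4) a[fast]=8≠0 swap→a[2]=8 → slow++,fast++
(s=3,f=5) a[fast]=0 → fast++
(s=3,f=6) a[fast]=0 → fast++
(s=3,f=7) a[fast]=9≠0 swap→a[3]=9 → slow++,fast++
(s=4,f=8) a[fast]=2≠0 swap→a[4]=2 → slow++,fast++
(s=5,f=9) a[fast]=3≠0 swap→a[5]=3 → slow++,fast++
(s=6,f=10) a[fast]=1≠0 swap→a[6]=1 → slow++,fast++
(s=7,f=11) a[fast]=0 → fast++
(s=7,f=12) a[fast]=0 → fast++
(s=7,f=13) a[fast]=0 → fast++
(s=7,f=14) a[fast]=0 → fast++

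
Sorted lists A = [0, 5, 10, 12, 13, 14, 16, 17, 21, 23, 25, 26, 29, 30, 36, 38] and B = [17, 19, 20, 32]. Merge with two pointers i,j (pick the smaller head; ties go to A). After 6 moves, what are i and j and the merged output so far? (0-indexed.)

[i=0,j=0] A[i]=0<=B[j]=17 take 0 → i++
[i=1,j=0] A[i]=5<=B[j]=17 take 5 → i++
[i=2,j=0] A[i]=10<=B[j]=17 take 10 → i++
[i=3,j=0] A[i]=12<=B[j]=17 take 12 → i++
[i=4,j=0] A[i]=13<=B[j]=17 take 13 → i++
[i=5,j=0] A[i]=14<=B[j]=17 take 14 → i++

i=6, j=0, merged so far=[0, 5, 10, 12, 13, 14]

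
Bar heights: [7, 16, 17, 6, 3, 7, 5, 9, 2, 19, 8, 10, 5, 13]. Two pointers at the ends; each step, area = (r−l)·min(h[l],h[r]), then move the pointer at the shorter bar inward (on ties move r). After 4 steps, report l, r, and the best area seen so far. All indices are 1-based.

[1,14] min(7,13)*13=91 best=91 * → l++
[2,14] min(16,13)*12=156 best=156 * → r--
[2,13] min(16,5)*11=55 best=156 → r--
[2,12] min(16,10)*10=100 best=156 → r--

l=2, r=11, best area=156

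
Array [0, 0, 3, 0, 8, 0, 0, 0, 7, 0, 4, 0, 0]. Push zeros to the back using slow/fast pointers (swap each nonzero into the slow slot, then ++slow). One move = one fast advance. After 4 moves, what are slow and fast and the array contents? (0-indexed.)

slow=0 fast=0: a[fast]=0, fast++
slow=0 fast=1: a[fast]=0, fast++
slow=0 fast=2: a[fast]=3≠0 swap→a[0]=3, slow++,fast++
slow=1 fast=3: a[fast]=0, fast++

slow=1, fast=4, a=[3, 0, 0, 0, 8, 0, 0, 0, 7, 0, 4, 0, 0]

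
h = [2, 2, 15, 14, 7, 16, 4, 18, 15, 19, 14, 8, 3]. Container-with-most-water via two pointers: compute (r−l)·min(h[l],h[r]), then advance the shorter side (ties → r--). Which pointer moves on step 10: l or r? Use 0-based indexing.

[0,12] min(2,3)*12=24 best=24 * → l++
[1,12] min(2,3)*11=22 best=24 → l++
[2,12] min(15,3)*10=30 best=30 * → r--
[2,11] min(15,8)*9=72 best=72 * → r--
[2,10] min(15,14)*8=112 best=112 * → r--
[2,9] min(15,19)*7=105 best=112 → l++
[3,9] min(14,19)*6=84 best=112 → l++
[4,9] min(7,19)*5=35 best=112 → l++
[5,9] min(16,19)*4=64 best=112 → l++
[6,9] min(4,19)*3=12 best=112 → l++

l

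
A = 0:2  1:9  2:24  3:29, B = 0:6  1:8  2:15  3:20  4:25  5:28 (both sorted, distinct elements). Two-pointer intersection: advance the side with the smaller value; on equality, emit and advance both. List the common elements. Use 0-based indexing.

i=0 j=0: 2<6, i++
i=1 j=0: 9>6, j++
i=1 j=1: 9>8, j++
i=1 j=2: 9<15, i++
i=2 j=2: 24>15, j++
i=2 j=3: 24>20, j++
i=2 j=4: 24<25, i++
i=3 j=4: 29>25, j++
i=3 j=5: 29>28, j++

intersection = []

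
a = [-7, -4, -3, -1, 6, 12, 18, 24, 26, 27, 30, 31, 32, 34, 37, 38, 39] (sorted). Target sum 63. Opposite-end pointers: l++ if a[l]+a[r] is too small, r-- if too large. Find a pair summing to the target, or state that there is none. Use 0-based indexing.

(24, 39)

l=0 r=16: -7+39=32 <63, l++
l=1 r=16: -4+39=35 <63, l++
l=2 r=16: -3+39=36 <63, l++
l=3 r=16: -1+39=38 <63, l++
l=4 r=16: 6+39=45 <63, l++
l=5 r=16: 12+39=51 <63, l++
l=6 r=16: 18+39=57 <63, l++
l=7 r=16: 24+39=63, found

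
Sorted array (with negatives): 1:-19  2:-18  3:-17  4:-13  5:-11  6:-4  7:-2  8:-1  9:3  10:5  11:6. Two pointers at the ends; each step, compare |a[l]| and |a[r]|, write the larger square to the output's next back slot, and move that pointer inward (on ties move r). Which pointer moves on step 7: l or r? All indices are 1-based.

[1,11] |-19|>|6| out[11]=361 → l++
[2,11] |-18|>|6| out[10]=324 → l++
[3,11] |-17|>|6| out[9]=289 → l++
[4,11] |-13|>|6| out[8]=169 → l++
[5,11] |-11|>|6| out[7]=121 → l++
[6,11] |-4|<=|6| out[6]=36 → r--
[6,10] |-4|<=|5| out[5]=25 → r--

r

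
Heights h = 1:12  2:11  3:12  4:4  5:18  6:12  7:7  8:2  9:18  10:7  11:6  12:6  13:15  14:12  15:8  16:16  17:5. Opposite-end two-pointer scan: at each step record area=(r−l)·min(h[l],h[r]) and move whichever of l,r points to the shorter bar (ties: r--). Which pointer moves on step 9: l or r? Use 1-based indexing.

r

l=1 r=17: min(12,5)*16=80 best=80 *, r--
l=1 r=16: min(12,16)*15=180 best=180 *, l++
l=2 r=16: min(11,16)*14=154 best=180, l++
l=3 r=16: min(12,16)*13=156 best=180, l++
l=4 r=16: min(4,16)*12=48 best=180, l++
l=5 r=16: min(18,16)*11=176 best=180, r--
l=5 r=15: min(18,8)*10=80 best=180, r--
l=5 r=14: min(18,12)*9=108 best=180, r--
l=5 r=13: min(18,15)*8=120 best=180, r--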